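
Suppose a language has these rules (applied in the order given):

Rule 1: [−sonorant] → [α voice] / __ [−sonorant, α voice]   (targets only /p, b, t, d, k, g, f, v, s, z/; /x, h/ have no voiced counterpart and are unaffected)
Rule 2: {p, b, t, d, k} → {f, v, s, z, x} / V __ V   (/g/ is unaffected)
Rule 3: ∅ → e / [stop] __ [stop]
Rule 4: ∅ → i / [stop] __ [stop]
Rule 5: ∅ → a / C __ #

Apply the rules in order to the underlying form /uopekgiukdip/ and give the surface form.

uofegegiugedipa

Rule 1 (regressive voicing assimilation): /k/ precedes the voiced obstruent /g/, so it voices to [g] by assimilation. /k/ precedes the voiced obstruent /d/, so it voices to [g] by assimilation. /uopekgiukdip/ → uopeggiugdip.
Rule 2 (intervocalic spirantization): /p/ is a stop between vowels /o/ and /e/, so it spirantizes to the fricative [f]. /uopeggiugdip/ → uofeggiugdip.
Rule 3 (stop-cluster e-epenthesis): /g/ and /g/ form a stop–stop cluster, so [e] is inserted between them. /g/ and /d/ form a stop–stop cluster, so [e] is inserted between them. /uofeggiugdip/ → uofegegiugedip.
Rule 4 (stop-cluster i-epenthesis): no segment meets the environment; /uofegegiugedip/ is unchanged.
Rule 5 (final a-epenthesis): the form ends in the consonant /p/, so [a] is inserted word-finally. /uofegegiugedip/ → uofegegiugedipa.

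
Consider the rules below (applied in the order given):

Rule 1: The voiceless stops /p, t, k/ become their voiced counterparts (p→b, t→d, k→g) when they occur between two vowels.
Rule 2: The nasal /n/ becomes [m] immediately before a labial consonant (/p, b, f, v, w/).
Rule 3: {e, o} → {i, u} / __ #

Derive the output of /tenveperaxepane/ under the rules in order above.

Rule 1 (intervocalic voicing): /p/ is a voiceless stop between vowels /e/ and /e/, so it voices to [b]. /p/ is a voiceless stop between vowels /e/ and /a/, so it voices to [b]. /tenveperaxepane/ → tenveberaxebane.
Rule 2 (nasal place assimilation): /n/ precedes the labial consonant /v/, so it assimilates in place to [m]. /tenveberaxebane/ → temveberaxebane.
Rule 3 (final vowel raising): /e/ is a mid vowel in word-final position, so it raises to [i]. /temveberaxebane/ → temveberaxebani.

temveberaxebani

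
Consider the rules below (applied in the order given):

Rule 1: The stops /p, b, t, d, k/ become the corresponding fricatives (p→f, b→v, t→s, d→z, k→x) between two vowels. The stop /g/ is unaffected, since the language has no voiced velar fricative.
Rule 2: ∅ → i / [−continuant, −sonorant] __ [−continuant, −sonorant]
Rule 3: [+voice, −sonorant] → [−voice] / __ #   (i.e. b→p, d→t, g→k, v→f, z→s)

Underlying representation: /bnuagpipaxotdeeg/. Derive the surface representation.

Rule 1 (intervocalic spirantization): /p/ is a stop between vowels /i/ and /a/, so it spirantizes to the fricative [f]. /bnuagpipaxotdeeg/ → bnuagpifaxotdeeg.
Rule 2 (stop-cluster i-epenthesis): /g/ and /p/ form a stop–stop cluster, so [i] is inserted between them. /t/ and /d/ form a stop–stop cluster, so [i] is inserted between them. /bnuagpifaxotdeeg/ → bnuagipifaxotideeg.
Rule 3 (final devoicing): /g/ is a voiced obstruent in word-final position, so it devoices to [k]. /bnuagipifaxotideeg/ → bnuagipifaxotideek.

bnuagipifaxotideek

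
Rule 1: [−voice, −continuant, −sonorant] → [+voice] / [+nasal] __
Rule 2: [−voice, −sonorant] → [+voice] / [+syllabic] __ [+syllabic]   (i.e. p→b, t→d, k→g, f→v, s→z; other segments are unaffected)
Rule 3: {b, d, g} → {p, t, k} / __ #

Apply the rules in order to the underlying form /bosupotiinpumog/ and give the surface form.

bozubodiinbumok

Rule 1 (post-nasal voicing): /p/ is a voiceless stop immediately after the nasal /n/, so it voices to [b]. /bosupotiinpumog/ → bosupotiinbumog.
Rule 2 (intervocalic voicing): /s/ is a voiceless obstruent between vowels /o/ and /u/, so it voices to [z]. /p/ is a voiceless obstruent between vowels /u/ and /o/, so it voices to [b]. /t/ is a voiceless obstruent between vowels /o/ and /i/, so it voices to [d]. /bosupotiinbumog/ → bozubodiinbumog.
Rule 3 (final devoicing): /g/ is a voiced stop in word-final position, so it devoices to [k]. /bozubodiinbumog/ → bozubodiinbumok.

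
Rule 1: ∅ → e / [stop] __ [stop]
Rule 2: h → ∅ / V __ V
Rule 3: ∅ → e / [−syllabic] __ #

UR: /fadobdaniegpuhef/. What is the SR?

fadobedaniegepuefe

Rule 1 (stop-cluster e-epenthesis): /b/ and /d/ form a stop–stop cluster, so [e] is inserted between them. /g/ and /p/ form a stop–stop cluster, so [e] is inserted between them. /fadobdaniegpuhef/ → fadobedaniegepuhef.
Rule 2 (intervocalic h-deletion): /h/ occurs between vowels /u/ and /e/, so it deletes. /fadobedaniegepuhef/ → fadobedaniegepuef.
Rule 3 (final e-epenthesis): the form ends in the consonant /f/, so [e] is inserted word-finally. /fadobedaniegepuef/ → fadobedaniegepuefe.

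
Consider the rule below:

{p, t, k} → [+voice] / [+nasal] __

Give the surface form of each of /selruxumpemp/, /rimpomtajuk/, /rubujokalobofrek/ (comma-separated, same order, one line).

selruxumbemb, rimbomdajuk, rubujokalobofrek

/selruxumpemp/: /p/ is a voiceless stop immediately after the nasal /m/, so it voices to [b]. /p/ is a voiceless stop immediately after the nasal /m/, so it voices to [b]. → [selruxumbemb].
/rimpomtajuk/: /p/ is a voiceless stop immediately after the nasal /m/, so it voices to [b]. /t/ is a voiceless stop immediately after the nasal /m/, so it voices to [d]. → [rimbomdajuk].
/rubujokalobofrek/: the rule's environment is not met; surfaces unchanged as [rubujokalobofrek].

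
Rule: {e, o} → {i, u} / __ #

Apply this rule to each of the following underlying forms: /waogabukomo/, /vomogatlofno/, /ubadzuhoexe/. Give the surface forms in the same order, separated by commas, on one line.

waogabukomu, vomogatlofnu, ubadzuhoexi

/waogabukomo/: /o/ is a mid vowel in word-final position, so it raises to [u]. → [waogabukomu].
/vomogatlofno/: /o/ is a mid vowel in word-final position, so it raises to [u]. → [vomogatlofnu].
/ubadzuhoexe/: /e/ is a mid vowel in word-final position, so it raises to [i]. → [ubadzuhoexi].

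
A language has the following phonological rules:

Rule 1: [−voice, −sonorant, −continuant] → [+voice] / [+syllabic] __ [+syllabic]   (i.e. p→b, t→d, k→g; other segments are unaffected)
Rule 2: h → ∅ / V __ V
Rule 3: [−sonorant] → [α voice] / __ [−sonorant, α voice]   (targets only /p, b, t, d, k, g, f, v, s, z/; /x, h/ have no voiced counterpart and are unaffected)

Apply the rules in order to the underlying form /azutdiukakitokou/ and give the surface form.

azuddiugagidogou

Rule 1 (intervocalic voicing): /k/ is a voiceless stop between vowels /u/ and /a/, so it voices to [g]. /k/ is a voiceless stop between vowels /a/ and /i/, so it voices to [g]. /t/ is a voiceless stop between vowels /i/ and /o/, so it voices to [d]. /k/ is a voiceless stop between vowels /o/ and /o/, so it voices to [g]. /azutdiukakitokou/ → azutdiugagidogou.
Rule 2 (intervocalic h-deletion): no segment meets the environment; /azutdiugagidogou/ is unchanged.
Rule 3 (regressive voicing assimilation): /t/ precedes the voiced obstruent /d/, so it voices to [d] by assimilation. /azutdiugagidogou/ → azuddiugagidogou.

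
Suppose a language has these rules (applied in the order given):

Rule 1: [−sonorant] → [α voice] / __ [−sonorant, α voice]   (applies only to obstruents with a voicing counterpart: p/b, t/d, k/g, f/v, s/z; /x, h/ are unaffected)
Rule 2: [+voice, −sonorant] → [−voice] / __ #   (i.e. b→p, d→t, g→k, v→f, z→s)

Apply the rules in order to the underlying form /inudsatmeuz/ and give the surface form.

Rule 1 (regressive voicing assimilation): /d/ precedes the voiceless obstruent /s/, so it devoices to [t] by assimilation. /inudsatmeuz/ → inutsatmeuz.
Rule 2 (final devoicing): /z/ is a voiced obstruent in word-final position, so it devoices to [s]. /inutsatmeuz/ → inutsatmeus.

inutsatmeus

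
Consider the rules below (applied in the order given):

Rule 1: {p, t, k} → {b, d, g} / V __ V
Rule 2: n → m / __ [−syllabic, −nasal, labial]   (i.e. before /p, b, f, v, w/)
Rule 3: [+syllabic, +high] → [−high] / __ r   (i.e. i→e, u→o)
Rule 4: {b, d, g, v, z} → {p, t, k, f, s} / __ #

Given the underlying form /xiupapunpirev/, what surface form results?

xiubabumperef

Rule 1 (intervocalic voicing): /p/ is a voiceless stop between vowels /u/ and /a/, so it voices to [b]. /p/ is a voiceless stop between vowels /a/ and /u/, so it voices to [b]. /xiupapunpirev/ → xiubabunpirev.
Rule 2 (nasal place assimilation): /n/ precedes the labial consonant /p/, so it assimilates in place to [m]. /xiubabunpirev/ → xiubabumpirev.
Rule 3 (pre-rhotic lowering): /i/ is a high vowel immediately before /r/, so it lowers to [e]. /xiubabumpirev/ → xiubabumperev.
Rule 4 (final devoicing): /v/ is a voiced obstruent in word-final position, so it devoices to [f]. /xiubabumperev/ → xiubabumperef.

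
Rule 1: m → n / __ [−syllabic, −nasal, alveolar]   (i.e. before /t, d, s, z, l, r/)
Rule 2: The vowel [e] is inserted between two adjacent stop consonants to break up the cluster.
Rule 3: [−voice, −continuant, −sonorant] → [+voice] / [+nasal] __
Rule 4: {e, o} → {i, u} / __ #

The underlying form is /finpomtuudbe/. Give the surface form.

Rule 1 (nasal place assimilation): /m/ precedes the alveolar consonant /t/, so it assimilates in place to [n]. /finpomtuudbe/ → finpontuudbe.
Rule 2 (stop-cluster e-epenthesis): /d/ and /b/ form a stop–stop cluster, so [e] is inserted between them. /finpontuudbe/ → finpontuudebe.
Rule 3 (post-nasal voicing): /p/ is a voiceless stop immediately after the nasal /n/, so it voices to [b]. /t/ is a voiceless stop immediately after the nasal /n/, so it voices to [d]. /finpontuudebe/ → finbonduudebe.
Rule 4 (final vowel raising): /e/ is a mid vowel in word-final position, so it raises to [i]. /finbonduudebe/ → finbonduudebi.

finbonduudebi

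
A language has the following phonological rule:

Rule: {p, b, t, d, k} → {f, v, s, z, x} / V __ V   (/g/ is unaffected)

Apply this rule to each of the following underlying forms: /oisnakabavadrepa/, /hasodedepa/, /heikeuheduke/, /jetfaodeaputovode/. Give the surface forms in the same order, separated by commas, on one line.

oisnaxavavadrefa, hasozezefa, heixeuhezuxe, jetfaozeafusovoze

/oisnakabavadrepa/: /k/ is a stop between vowels /a/ and /a/, so it spirantizes to the fricative [x]. /b/ is a stop between vowels /a/ and /a/, so it spirantizes to the fricative [v]. /p/ is a stop between vowels /e/ and /a/, so it spirantizes to the fricative [f]. → [oisnaxavavadrefa].
/hasodedepa/: /d/ is a stop between vowels /o/ and /e/, so it spirantizes to the fricative [z]. /d/ is a stop between vowels /e/ and /e/, so it spirantizes to the fricative [z]. /p/ is a stop between vowels /e/ and /a/, so it spirantizes to the fricative [f]. → [hasozezefa].
/heikeuheduke/: /k/ is a stop between vowels /i/ and /e/, so it spirantizes to the fricative [x]. /d/ is a stop between vowels /e/ and /u/, so it spirantizes to the fricative [z]. /k/ is a stop between vowels /u/ and /e/, so it spirantizes to the fricative [x]. → [heixeuhezuxe].
/jetfaodeaputovode/: /d/ is a stop between vowels /o/ and /e/, so it spirantizes to the fricative [z]. /p/ is a stop between vowels /a/ and /u/, so it spirantizes to the fricative [f]. /t/ is a stop between vowels /u/ and /o/, so it spirantizes to the fricative [s]. /d/ is a stop between vowels /o/ and /e/, so it spirantizes to the fricative [z]. → [jetfaozeafusovoze].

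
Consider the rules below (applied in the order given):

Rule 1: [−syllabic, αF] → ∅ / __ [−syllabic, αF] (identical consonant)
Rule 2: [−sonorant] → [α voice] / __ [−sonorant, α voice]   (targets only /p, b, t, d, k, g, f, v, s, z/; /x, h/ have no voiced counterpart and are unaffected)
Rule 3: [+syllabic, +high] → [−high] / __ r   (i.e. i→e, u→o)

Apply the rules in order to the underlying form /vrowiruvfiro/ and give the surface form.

Rule 1 (degemination): no segment meets the environment; /vrowiruvfiro/ is unchanged.
Rule 2 (regressive voicing assimilation): /v/ precedes the voiceless obstruent /f/, so it devoices to [f] by assimilation. /vrowiruvfiro/ → vrowiruffiro.
Rule 3 (pre-rhotic lowering): /i/ is a high vowel immediately before /r/, so it lowers to [e]. /i/ is a high vowel immediately before /r/, so it lowers to [e]. /vrowiruffiro/ → vroweruffero.

vroweruffero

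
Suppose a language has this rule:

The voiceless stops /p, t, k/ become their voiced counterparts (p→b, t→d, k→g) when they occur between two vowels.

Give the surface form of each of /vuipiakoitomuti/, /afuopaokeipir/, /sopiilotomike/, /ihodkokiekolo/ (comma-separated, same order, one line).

/vuipiakoitomuti/: /p/ is a voiceless stop between vowels /i/ and /i/, so it voices to [b]. /k/ is a voiceless stop between vowels /a/ and /o/, so it voices to [g]. /t/ is a voiceless stop between vowels /i/ and /o/, so it voices to [d]. /t/ is a voiceless stop between vowels /u/ and /i/, so it voices to [d]. → [vuibiagoidomudi].
/afuopaokeipir/: /p/ is a voiceless stop between vowels /o/ and /a/, so it voices to [b]. /k/ is a voiceless stop between vowels /o/ and /e/, so it voices to [g]. /p/ is a voiceless stop between vowels /i/ and /i/, so it voices to [b]. → [afuobaogeibir].
/sopiilotomike/: /p/ is a voiceless stop between vowels /o/ and /i/, so it voices to [b]. /t/ is a voiceless stop between vowels /o/ and /o/, so it voices to [d]. /k/ is a voiceless stop between vowels /i/ and /e/, so it voices to [g]. → [sobiilodomige].
/ihodkokiekolo/: /k/ is a voiceless stop between vowels /o/ and /i/, so it voices to [g]. /k/ is a voiceless stop between vowels /e/ and /o/, so it voices to [g]. → [ihodkogiegolo].

vuibiagoidomudi, afuobaogeibir, sobiilodomige, ihodkogiegolo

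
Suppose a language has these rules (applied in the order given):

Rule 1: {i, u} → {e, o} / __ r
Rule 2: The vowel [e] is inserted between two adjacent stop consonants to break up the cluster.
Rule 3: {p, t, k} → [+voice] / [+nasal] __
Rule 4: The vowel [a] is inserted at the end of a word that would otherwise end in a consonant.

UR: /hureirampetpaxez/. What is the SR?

Rule 1 (pre-rhotic lowering): /u/ is a high vowel immediately before /r/, so it lowers to [o]. /i/ is a high vowel immediately before /r/, so it lowers to [e]. /hureirampetpaxez/ → horeerampetpaxez.
Rule 2 (stop-cluster e-epenthesis): /t/ and /p/ form a stop–stop cluster, so [e] is inserted between them. /horeerampetpaxez/ → horeerampetepaxez.
Rule 3 (post-nasal voicing): /p/ is a voiceless stop immediately after the nasal /m/, so it voices to [b]. /horeerampetepaxez/ → horeerambetepaxez.
Rule 4 (final a-epenthesis): the form ends in the consonant /z/, so [a] is inserted word-finally. /horeerambetepaxez/ → horeerambetepaxeza.

horeerambetepaxeza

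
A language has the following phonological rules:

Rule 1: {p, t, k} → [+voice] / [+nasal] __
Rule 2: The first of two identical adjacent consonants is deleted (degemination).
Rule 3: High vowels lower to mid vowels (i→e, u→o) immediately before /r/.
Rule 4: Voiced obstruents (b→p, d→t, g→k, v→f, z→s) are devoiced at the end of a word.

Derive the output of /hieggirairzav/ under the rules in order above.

Rule 1 (post-nasal voicing): no segment meets the environment; /hieggirairzav/ is unchanged.
Rule 2 (degemination): /gg/ is a geminate; the first /g/ deletes. /hieggirairzav/ → hiegirairzav.
Rule 3 (pre-rhotic lowering): /i/ is a high vowel immediately before /r/, so it lowers to [e]. /i/ is a high vowel immediately before /r/, so it lowers to [e]. /hiegirairzav/ → hiegeraerzav.
Rule 4 (final devoicing): /v/ is a voiced obstruent in word-final position, so it devoices to [f]. /hiegeraerzav/ → hiegeraerzaf.

hiegeraerzaf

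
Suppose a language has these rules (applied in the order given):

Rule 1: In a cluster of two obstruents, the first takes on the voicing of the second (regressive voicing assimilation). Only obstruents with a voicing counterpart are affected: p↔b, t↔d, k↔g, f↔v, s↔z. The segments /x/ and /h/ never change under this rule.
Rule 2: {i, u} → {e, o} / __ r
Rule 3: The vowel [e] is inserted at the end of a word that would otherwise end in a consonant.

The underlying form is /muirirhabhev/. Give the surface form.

muererhapheve

Rule 1 (regressive voicing assimilation): /b/ precedes the voiceless obstruent /h/, so it devoices to [p] by assimilation. /muirirhabhev/ → muirirhaphev.
Rule 2 (pre-rhotic lowering): /i/ is a high vowel immediately before /r/, so it lowers to [e]. /i/ is a high vowel immediately before /r/, so it lowers to [e]. /muirirhaphev/ → muererhaphev.
Rule 3 (final e-epenthesis): the form ends in the consonant /v/, so [e] is inserted word-finally. /muererhaphev/ → muererhapheve.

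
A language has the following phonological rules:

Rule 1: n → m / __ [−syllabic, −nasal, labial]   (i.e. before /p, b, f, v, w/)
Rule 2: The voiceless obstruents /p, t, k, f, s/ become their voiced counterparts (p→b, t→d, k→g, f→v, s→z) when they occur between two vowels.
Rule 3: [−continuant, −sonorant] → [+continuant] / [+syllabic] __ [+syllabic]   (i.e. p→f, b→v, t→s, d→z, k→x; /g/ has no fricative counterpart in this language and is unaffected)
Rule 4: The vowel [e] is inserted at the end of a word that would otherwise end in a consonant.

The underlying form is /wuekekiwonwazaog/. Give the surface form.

wuegegiwomwazaoge

Rule 1 (nasal place assimilation): /n/ precedes the labial consonant /w/, so it assimilates in place to [m]. /wuekekiwonwazaog/ → wuekekiwomwazaog.
Rule 2 (intervocalic voicing): /k/ is a voiceless obstruent between vowels /e/ and /e/, so it voices to [g]. /k/ is a voiceless obstruent between vowels /e/ and /i/, so it voices to [g]. /wuekekiwomwazaog/ → wuegegiwomwazaog.
Rule 3 (intervocalic spirantization): no segment meets the environment; /wuegegiwomwazaog/ is unchanged.
Rule 4 (final e-epenthesis): the form ends in the consonant /g/, so [e] is inserted word-finally. /wuegegiwomwazaog/ → wuegegiwomwazaoge.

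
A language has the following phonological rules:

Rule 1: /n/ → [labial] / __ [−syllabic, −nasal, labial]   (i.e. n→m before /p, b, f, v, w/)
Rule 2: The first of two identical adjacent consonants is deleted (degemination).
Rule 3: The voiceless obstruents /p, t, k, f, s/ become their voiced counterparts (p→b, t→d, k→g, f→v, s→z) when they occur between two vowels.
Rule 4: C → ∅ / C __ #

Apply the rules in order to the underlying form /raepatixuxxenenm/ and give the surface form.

raebadixuxenen

Rule 1 (nasal place assimilation): no segment meets the environment; /raepatixuxxenenm/ is unchanged.
Rule 2 (degemination): /xx/ is a geminate; the first /x/ deletes. /raepatixuxxenenm/ → raepatixuxenenm.
Rule 3 (intervocalic voicing): /p/ is a voiceless obstruent between vowels /e/ and /a/, so it voices to [b]. /t/ is a voiceless obstruent between vowels /a/ and /i/, so it voices to [d]. /raepatixuxenenm/ → raebadixuxenenm.
Rule 4 (final cluster simplification): /m/ is the second consonant of a word-final cluster /nm/, so it deletes. /raebadixuxenenm/ → raebadixuxenen.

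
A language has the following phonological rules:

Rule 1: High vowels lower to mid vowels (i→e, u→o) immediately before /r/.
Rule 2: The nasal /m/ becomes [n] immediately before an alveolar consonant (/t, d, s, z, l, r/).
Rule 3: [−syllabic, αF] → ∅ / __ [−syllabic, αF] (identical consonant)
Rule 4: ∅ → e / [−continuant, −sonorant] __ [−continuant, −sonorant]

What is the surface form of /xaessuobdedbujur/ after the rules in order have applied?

Rule 1 (pre-rhotic lowering): /u/ is a high vowel immediately before /r/, so it lowers to [o]. /xaessuobdedbujur/ → xaessuobdedbujor.
Rule 2 (nasal place assimilation): no segment meets the environment; /xaessuobdedbujor/ is unchanged.
Rule 3 (degemination): /ss/ is a geminate; the first /s/ deletes. /xaessuobdedbujor/ → xaesuobdedbujor.
Rule 4 (stop-cluster e-epenthesis): /b/ and /d/ form a stop–stop cluster, so [e] is inserted between them. /d/ and /b/ form a stop–stop cluster, so [e] is inserted between them. /xaesuobdedbujor/ → xaesuobededebujor.

xaesuobededebujor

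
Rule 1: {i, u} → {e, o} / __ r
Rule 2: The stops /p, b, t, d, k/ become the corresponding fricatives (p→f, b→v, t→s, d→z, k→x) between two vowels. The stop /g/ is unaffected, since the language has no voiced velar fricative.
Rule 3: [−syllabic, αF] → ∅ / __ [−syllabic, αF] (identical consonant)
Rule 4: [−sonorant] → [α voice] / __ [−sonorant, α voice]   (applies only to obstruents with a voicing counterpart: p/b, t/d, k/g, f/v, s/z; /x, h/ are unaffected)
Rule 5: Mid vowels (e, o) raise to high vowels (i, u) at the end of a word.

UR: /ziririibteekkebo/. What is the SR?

zereriipteekevu

Rule 1 (pre-rhotic lowering): /i/ is a high vowel immediately before /r/, so it lowers to [e]. /i/ is a high vowel immediately before /r/, so it lowers to [e]. /ziririibteekkebo/ → zereriibteekkebo.
Rule 2 (intervocalic spirantization): /b/ is a stop between vowels /e/ and /o/, so it spirantizes to the fricative [v]. /zereriibteekkebo/ → zereriibteekkevo.
Rule 3 (degemination): /kk/ is a geminate; the first /k/ deletes. /zereriibteekkevo/ → zereriibteekevo.
Rule 4 (regressive voicing assimilation): /b/ precedes the voiceless obstruent /t/, so it devoices to [p] by assimilation. /zereriibteekevo/ → zereriipteekevo.
Rule 5 (final vowel raising): /o/ is a mid vowel in word-final position, so it raises to [u]. /zereriipteekevo/ → zereriipteekevu.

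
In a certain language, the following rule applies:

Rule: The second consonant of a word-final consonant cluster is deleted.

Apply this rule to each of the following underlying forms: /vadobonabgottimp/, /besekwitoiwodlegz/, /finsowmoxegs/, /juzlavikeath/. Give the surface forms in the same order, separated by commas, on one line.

/vadobonabgottimp/: /p/ is the second consonant of a word-final cluster /mp/, so it deletes. → [vadobonabgottim].
/besekwitoiwodlegz/: /z/ is the second consonant of a word-final cluster /gz/, so it deletes. → [besekwitoiwodleg].
/finsowmoxegs/: /s/ is the second consonant of a word-final cluster /gs/, so it deletes. → [finsowmoxeg].
/juzlavikeath/: /h/ is the second consonant of a word-final cluster /th/, so it deletes. → [juzlavikeat].

vadobonabgottim, besekwitoiwodleg, finsowmoxeg, juzlavikeat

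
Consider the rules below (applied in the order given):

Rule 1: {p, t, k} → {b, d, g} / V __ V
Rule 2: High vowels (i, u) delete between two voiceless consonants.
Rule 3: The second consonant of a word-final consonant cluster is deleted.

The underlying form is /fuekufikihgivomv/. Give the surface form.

fuegufigihgivom

Rule 1 (intervocalic voicing): /k/ is a voiceless stop between vowels /e/ and /u/, so it voices to [g]. /k/ is a voiceless stop between vowels /i/ and /i/, so it voices to [g]. /fuekufikihgivomv/ → fuegufigihgivomv.
Rule 2 (high vowel syncope): no segment meets the environment; /fuegufigihgivomv/ is unchanged.
Rule 3 (final cluster simplification): /v/ is the second consonant of a word-final cluster /mv/, so it deletes. /fuegufigihgivomv/ → fuegufigihgivom.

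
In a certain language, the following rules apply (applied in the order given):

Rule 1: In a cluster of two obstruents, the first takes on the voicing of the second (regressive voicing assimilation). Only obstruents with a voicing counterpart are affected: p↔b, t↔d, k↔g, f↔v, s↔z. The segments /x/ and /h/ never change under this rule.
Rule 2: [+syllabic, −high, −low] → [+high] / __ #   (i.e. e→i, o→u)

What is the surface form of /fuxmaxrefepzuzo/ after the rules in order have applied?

fuxmaxrefebzuzu

Rule 1 (regressive voicing assimilation): /p/ precedes the voiced obstruent /z/, so it voices to [b] by assimilation. /fuxmaxrefepzuzo/ → fuxmaxrefebzuzo.
Rule 2 (final vowel raising): /o/ is a mid vowel in word-final position, so it raises to [u]. /fuxmaxrefebzuzo/ → fuxmaxrefebzuzu.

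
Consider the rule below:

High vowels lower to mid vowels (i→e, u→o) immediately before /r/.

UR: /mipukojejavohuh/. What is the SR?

mipukojejavohuh

No segment of /mipukojejavohuh/ meets the structural description of the rule, so the form surfaces unchanged.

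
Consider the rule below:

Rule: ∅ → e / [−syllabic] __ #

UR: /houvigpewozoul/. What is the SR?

houvigpewozoule

the form ends in the consonant /l/, so [e] is inserted word-finally.
Surface form: [houvigpewozoule].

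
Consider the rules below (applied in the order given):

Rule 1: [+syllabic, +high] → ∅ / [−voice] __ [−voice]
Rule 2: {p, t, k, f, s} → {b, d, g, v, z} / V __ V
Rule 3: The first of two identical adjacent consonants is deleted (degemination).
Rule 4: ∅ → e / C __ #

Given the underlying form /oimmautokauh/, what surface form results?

Rule 1 (high vowel syncope): no segment meets the environment; /oimmautokauh/ is unchanged.
Rule 2 (intervocalic voicing): /t/ is a voiceless obstruent between vowels /u/ and /o/, so it voices to [d]. /k/ is a voiceless obstruent between vowels /o/ and /a/, so it voices to [g]. /oimmautokauh/ → oimmaudogauh.
Rule 3 (degemination): /mm/ is a geminate; the first /m/ deletes. /oimmaudogauh/ → oimaudogauh.
Rule 4 (final e-epenthesis): the form ends in the consonant /h/, so [e] is inserted word-finally. /oimaudogauh/ → oimaudogauhe.

oimaudogauhe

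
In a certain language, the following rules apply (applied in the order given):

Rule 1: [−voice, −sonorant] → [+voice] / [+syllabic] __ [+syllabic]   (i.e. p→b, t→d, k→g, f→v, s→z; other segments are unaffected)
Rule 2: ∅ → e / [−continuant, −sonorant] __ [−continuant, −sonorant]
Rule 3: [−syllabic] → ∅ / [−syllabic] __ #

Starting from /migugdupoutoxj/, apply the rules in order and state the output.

migugeduboudox

Rule 1 (intervocalic voicing): /p/ is a voiceless obstruent between vowels /u/ and /o/, so it voices to [b]. /t/ is a voiceless obstruent between vowels /u/ and /o/, so it voices to [d]. /migugdupoutoxj/ → migugduboudoxj.
Rule 2 (stop-cluster e-epenthesis): /g/ and /d/ form a stop–stop cluster, so [e] is inserted between them. /migugduboudoxj/ → migugeduboudoxj.
Rule 3 (final cluster simplification): /j/ is the second consonant of a word-final cluster /xj/, so it deletes. /migugeduboudoxj/ → migugeduboudox.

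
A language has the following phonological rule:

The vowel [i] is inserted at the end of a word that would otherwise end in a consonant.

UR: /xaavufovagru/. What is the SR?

xaavufovagru

No segment of /xaavufovagru/ meets the structural description of the rule, so the form surfaces unchanged.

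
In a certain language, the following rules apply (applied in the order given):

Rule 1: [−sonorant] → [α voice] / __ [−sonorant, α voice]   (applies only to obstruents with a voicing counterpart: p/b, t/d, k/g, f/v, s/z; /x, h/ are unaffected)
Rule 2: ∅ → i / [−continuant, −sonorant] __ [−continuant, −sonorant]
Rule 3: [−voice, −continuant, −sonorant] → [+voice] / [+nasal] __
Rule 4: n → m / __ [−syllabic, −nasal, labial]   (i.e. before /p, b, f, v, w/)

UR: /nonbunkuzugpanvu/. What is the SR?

Rule 1 (regressive voicing assimilation): /g/ precedes the voiceless obstruent /p/, so it devoices to [k] by assimilation. /nonbunkuzugpanvu/ → nonbunkuzukpanvu.
Rule 2 (stop-cluster i-epenthesis): /k/ and /p/ form a stop–stop cluster, so [i] is inserted between them. /nonbunkuzukpanvu/ → nonbunkuzukipanvu.
Rule 3 (post-nasal voicing): /k/ is a voiceless stop immediately after the nasal /n/, so it voices to [g]. /nonbunkuzukipanvu/ → nonbunguzukipanvu.
Rule 4 (nasal place assimilation): /n/ precedes the labial consonant /b/, so it assimilates in place to [m]. /n/ precedes the labial consonant /v/, so it assimilates in place to [m]. /nonbunguzukipanvu/ → nombunguzukipamvu.

nombunguzukipamvu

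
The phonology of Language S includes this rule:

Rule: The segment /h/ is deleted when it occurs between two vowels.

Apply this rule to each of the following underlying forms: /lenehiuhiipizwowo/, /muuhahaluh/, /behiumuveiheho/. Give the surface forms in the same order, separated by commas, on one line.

leneiuiipizwowo, muuaaluh, beiumuveieo

/lenehiuhiipizwowo/: /h/ occurs between vowels /e/ and /i/, so it deletes. /h/ occurs between vowels /u/ and /i/, so it deletes. → [leneiuiipizwowo].
/muuhahaluh/: /h/ occurs between vowels /u/ and /a/, so it deletes. /h/ occurs between vowels /a/ and /a/, so it deletes. → [muuaaluh].
/behiumuveiheho/: /h/ occurs between vowels /e/ and /i/, so it deletes. /h/ occurs between vowels /i/ and /e/, so it deletes. /h/ occurs between vowels /e/ and /o/, so it deletes. → [beiumuveieo].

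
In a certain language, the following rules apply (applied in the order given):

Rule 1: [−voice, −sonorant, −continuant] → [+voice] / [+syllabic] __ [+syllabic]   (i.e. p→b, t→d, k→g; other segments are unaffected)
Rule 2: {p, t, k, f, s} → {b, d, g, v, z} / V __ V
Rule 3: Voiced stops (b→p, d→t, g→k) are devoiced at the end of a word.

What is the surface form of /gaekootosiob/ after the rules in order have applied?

gaegoodoziop

Rule 1 (intervocalic voicing): /k/ is a voiceless stop between vowels /e/ and /o/, so it voices to [g]. /t/ is a voiceless stop between vowels /o/ and /o/, so it voices to [d]. /gaekootosiob/ → gaegoodosiob.
Rule 2 (intervocalic voicing): /s/ is a voiceless obstruent between vowels /o/ and /i/, so it voices to [z]. /gaegoodosiob/ → gaegoodoziob.
Rule 3 (final devoicing): /b/ is a voiced stop in word-final position, so it devoices to [p]. /gaegoodoziob/ → gaegoodoziop.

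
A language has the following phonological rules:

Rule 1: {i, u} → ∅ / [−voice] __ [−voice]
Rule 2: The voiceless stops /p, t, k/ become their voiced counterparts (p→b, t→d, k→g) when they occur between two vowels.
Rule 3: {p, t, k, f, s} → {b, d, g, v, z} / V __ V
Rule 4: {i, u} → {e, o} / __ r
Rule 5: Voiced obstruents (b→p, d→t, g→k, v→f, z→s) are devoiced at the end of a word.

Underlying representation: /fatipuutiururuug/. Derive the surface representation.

fatpuudiororuuk

Rule 1 (high vowel syncope): /i/ is a high vowel flanked by voiceless consonants /t/ and /p/, so it deletes. /fatipuutiururuug/ → fatpuutiururuug.
Rule 2 (intervocalic voicing): /t/ is a voiceless stop between vowels /u/ and /i/, so it voices to [d]. /fatpuutiururuug/ → fatpuudiururuug.
Rule 3 (intervocalic voicing): no segment meets the environment; /fatpuudiururuug/ is unchanged.
Rule 4 (pre-rhotic lowering): /u/ is a high vowel immediately before /r/, so it lowers to [o]. /u/ is a high vowel immediately before /r/, so it lowers to [o]. /fatpuudiururuug/ → fatpuudiororuug.
Rule 5 (final devoicing): /g/ is a voiced obstruent in word-final position, so it devoices to [k]. /fatpuudiororuug/ → fatpuudiororuuk.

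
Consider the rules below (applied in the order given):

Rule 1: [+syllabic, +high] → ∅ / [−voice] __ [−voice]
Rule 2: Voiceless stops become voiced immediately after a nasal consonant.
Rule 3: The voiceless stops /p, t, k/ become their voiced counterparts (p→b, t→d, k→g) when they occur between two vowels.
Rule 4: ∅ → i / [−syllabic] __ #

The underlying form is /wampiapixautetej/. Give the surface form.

wambiapxaudedeji

Rule 1 (high vowel syncope): /i/ is a high vowel flanked by voiceless consonants /p/ and /x/, so it deletes. /wampiapixautetej/ → wampiapxautetej.
Rule 2 (post-nasal voicing): /p/ is a voiceless stop immediately after the nasal /m/, so it voices to [b]. /wampiapxautetej/ → wambiapxautetej.
Rule 3 (intervocalic voicing): /t/ is a voiceless stop between vowels /u/ and /e/, so it voices to [d]. /t/ is a voiceless stop between vowels /e/ and /e/, so it voices to [d]. /wambiapxautetej/ → wambiapxaudedej.
Rule 4 (final i-epenthesis): the form ends in the consonant /j/, so [i] is inserted word-finally. /wambiapxaudedej/ → wambiapxaudedeji.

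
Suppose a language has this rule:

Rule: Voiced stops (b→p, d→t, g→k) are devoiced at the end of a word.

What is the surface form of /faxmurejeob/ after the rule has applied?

/b/ is a voiced stop in word-final position, so it devoices to [p].
Surface form: [faxmurejeop].

faxmurejeop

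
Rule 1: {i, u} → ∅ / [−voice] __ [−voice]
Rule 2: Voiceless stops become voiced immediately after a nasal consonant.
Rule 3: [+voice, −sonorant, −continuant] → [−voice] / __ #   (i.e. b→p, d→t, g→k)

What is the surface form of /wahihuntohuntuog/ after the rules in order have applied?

Rule 1 (high vowel syncope): /i/ is a high vowel flanked by voiceless consonants /h/ and /h/, so it deletes. /wahihuntohuntuog/ → wahhuntohuntuog.
Rule 2 (post-nasal voicing): /t/ is a voiceless stop immediately after the nasal /n/, so it voices to [d]. /t/ is a voiceless stop immediately after the nasal /n/, so it voices to [d]. /wahhuntohuntuog/ → wahhundohunduog.
Rule 3 (final devoicing): /g/ is a voiced stop in word-final position, so it devoices to [k]. /wahhundohunduog/ → wahhundohunduok.

wahhundohunduok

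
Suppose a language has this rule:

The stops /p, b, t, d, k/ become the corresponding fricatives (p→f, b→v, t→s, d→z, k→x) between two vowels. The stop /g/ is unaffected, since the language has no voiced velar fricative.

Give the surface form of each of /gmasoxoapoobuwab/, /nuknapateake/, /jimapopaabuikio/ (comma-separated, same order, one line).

gmasoxoafoovuwab, nuknafaseaxe, jimafofaavuixio

/gmasoxoapoobuwab/: /p/ is a stop between vowels /a/ and /o/, so it spirantizes to the fricative [f]. /b/ is a stop between vowels /o/ and /u/, so it spirantizes to the fricative [v]. → [gmasoxoafoovuwab].
/nuknapateake/: /p/ is a stop between vowels /a/ and /a/, so it spirantizes to the fricative [f]. /t/ is a stop between vowels /a/ and /e/, so it spirantizes to the fricative [s]. /k/ is a stop between vowels /a/ and /e/, so it spirantizes to the fricative [x]. → [nuknafaseaxe].
/jimapopaabuikio/: /p/ is a stop between vowels /a/ and /o/, so it spirantizes to the fricative [f]. /p/ is a stop between vowels /o/ and /a/, so it spirantizes to the fricative [f]. /b/ is a stop between vowels /a/ and /u/, so it spirantizes to the fricative [v]. /k/ is a stop between vowels /i/ and /i/, so it spirantizes to the fricative [x]. → [jimafofaavuixio].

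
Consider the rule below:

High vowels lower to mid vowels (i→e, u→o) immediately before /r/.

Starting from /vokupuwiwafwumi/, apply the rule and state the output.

vokupuwiwafwumi

No segment of /vokupuwiwafwumi/ meets the structural description of the rule, so the form surfaces unchanged.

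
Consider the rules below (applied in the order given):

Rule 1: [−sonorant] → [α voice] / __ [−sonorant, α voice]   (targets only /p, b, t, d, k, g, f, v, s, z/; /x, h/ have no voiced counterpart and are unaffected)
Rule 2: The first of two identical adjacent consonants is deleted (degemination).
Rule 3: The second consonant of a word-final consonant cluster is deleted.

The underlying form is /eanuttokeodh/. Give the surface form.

Rule 1 (regressive voicing assimilation): /d/ precedes the voiceless obstruent /h/, so it devoices to [t] by assimilation. /eanuttokeodh/ → eanuttokeoth.
Rule 2 (degemination): /tt/ is a geminate; the first /t/ deletes. /eanuttokeoth/ → eanutokeoth.
Rule 3 (final cluster simplification): /h/ is the second consonant of a word-final cluster /th/, so it deletes. /eanutokeoth/ → eanutokeot.

eanutokeot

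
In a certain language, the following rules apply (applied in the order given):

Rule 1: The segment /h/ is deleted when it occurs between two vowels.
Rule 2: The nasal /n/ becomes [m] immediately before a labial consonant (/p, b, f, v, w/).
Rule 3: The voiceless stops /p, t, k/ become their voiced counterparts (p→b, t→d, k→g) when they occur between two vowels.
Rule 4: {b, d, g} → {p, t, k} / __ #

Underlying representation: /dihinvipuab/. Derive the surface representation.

diimvibuap

Rule 1 (intervocalic h-deletion): /h/ occurs between vowels /i/ and /i/, so it deletes. /dihinvipuab/ → diinvipuab.
Rule 2 (nasal place assimilation): /n/ precedes the labial consonant /v/, so it assimilates in place to [m]. /diinvipuab/ → diimvipuab.
Rule 3 (intervocalic voicing): /p/ is a voiceless stop between vowels /i/ and /u/, so it voices to [b]. /diimvipuab/ → diimvibuab.
Rule 4 (final devoicing): /b/ is a voiced stop in word-final position, so it devoices to [p]. /diimvibuab/ → diimvibuap.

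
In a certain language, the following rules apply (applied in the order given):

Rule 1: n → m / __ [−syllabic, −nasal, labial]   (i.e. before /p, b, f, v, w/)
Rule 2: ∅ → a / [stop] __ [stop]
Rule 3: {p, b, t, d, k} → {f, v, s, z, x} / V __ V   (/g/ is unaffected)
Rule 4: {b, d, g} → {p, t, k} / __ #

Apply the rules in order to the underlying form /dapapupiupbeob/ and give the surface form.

dafafufiufaveop

Rule 1 (nasal place assimilation): no segment meets the environment; /dapapupiupbeob/ is unchanged.
Rule 2 (stop-cluster a-epenthesis): /p/ and /b/ form a stop–stop cluster, so [a] is inserted between them. /dapapupiupbeob/ → dapapupiupabeob.
Rule 3 (intervocalic spirantization): /p/ is a stop between vowels /a/ and /a/, so it spirantizes to the fricative [f]. /p/ is a stop between vowels /a/ and /u/, so it spirantizes to the fricative [f]. /p/ is a stop between vowels /u/ and /i/, so it spirantizes to the fricative [f]. /p/ is a stop between vowels /u/ and /a/, so it spirantizes to the fricative [f]. /b/ is a stop between vowels /a/ and /e/, so it spirantizes to the fricative [v]. /dapapupiupabeob/ → dafafufiufaveob.
Rule 4 (final devoicing): /b/ is a voiced stop in word-final position, so it devoices to [p]. /dafafufiufaveob/ → dafafufiufaveop.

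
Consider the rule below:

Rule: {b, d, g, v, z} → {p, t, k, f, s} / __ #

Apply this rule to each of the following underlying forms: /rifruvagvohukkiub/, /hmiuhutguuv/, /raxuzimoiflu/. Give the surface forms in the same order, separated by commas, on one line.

/rifruvagvohukkiub/: /b/ is a voiced obstruent in word-final position, so it devoices to [p]. → [rifruvagvohukkiup].
/hmiuhutguuv/: /v/ is a voiced obstruent in word-final position, so it devoices to [f]. → [hmiuhutguuf].
/raxuzimoiflu/: the rule's environment is not met; surfaces unchanged as [raxuzimoiflu].

rifruvagvohukkiup, hmiuhutguuf, raxuzimoiflu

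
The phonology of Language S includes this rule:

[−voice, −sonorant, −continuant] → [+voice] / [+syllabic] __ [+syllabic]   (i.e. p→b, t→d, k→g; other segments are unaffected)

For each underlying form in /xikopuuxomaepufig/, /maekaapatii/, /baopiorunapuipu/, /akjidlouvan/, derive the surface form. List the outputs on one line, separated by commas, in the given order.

/xikopuuxomaepufig/: /k/ is a voiceless stop between vowels /i/ and /o/, so it voices to [g]. /p/ is a voiceless stop between vowels /o/ and /u/, so it voices to [b]. /p/ is a voiceless stop between vowels /e/ and /u/, so it voices to [b]. → [xigobuuxomaebufig].
/maekaapatii/: /k/ is a voiceless stop between vowels /e/ and /a/, so it voices to [g]. /p/ is a voiceless stop between vowels /a/ and /a/, so it voices to [b]. /t/ is a voiceless stop between vowels /a/ and /i/, so it voices to [d]. → [maegaabadii].
/baopiorunapuipu/: /p/ is a voiceless stop between vowels /o/ and /i/, so it voices to [b]. /p/ is a voiceless stop between vowels /a/ and /u/, so it voices to [b]. /p/ is a voiceless stop between vowels /i/ and /u/, so it voices to [b]. → [baobiorunabuibu].
/akjidlouvan/: the rule's environment is not met; surfaces unchanged as [akjidlouvan].

xigobuuxomaebufig, maegaabadii, baobiorunabuibu, akjidlouvan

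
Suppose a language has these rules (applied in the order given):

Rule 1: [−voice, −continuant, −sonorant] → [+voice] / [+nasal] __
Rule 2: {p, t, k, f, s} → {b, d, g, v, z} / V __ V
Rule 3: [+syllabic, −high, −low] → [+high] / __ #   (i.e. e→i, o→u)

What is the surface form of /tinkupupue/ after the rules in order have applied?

Rule 1 (post-nasal voicing): /k/ is a voiceless stop immediately after the nasal /n/, so it voices to [g]. /tinkupupue/ → tingupupue.
Rule 2 (intervocalic voicing): /p/ is a voiceless obstruent between vowels /u/ and /u/, so it voices to [b]. /p/ is a voiceless obstruent between vowels /u/ and /u/, so it voices to [b]. /tingupupue/ → tingububue.
Rule 3 (final vowel raising): /e/ is a mid vowel in word-final position, so it raises to [i]. /tingububue/ → tingububui.

tingububui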